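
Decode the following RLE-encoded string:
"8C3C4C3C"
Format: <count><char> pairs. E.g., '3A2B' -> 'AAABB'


Expanding each <count><char> pair:
  8C -> 'CCCCCCCC'
  3C -> 'CCC'
  4C -> 'CCCC'
  3C -> 'CCC'

Decoded = CCCCCCCCCCCCCCCCCC


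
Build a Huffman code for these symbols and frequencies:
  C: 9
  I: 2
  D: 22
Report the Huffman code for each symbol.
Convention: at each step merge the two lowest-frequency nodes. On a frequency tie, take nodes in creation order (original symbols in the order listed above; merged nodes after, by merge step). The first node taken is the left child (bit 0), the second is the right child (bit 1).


Huffman tree construction:
Step 1: Merge I(2) + C(9) = 11
Step 2: Merge (I+C)(11) + D(22) = 33
Read each symbol's code off the tree from the root (left child = 0, right child = 1).

Codes:
  C: 01 (length 2)
  I: 00 (length 2)
  D: 1 (length 1)
Average code length: 44/33 = 1.3333 bits/symbol


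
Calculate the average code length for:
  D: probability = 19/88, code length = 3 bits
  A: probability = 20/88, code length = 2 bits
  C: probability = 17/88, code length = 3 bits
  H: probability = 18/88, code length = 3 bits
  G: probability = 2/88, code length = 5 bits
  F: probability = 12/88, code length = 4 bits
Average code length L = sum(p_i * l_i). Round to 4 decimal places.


Weighted contributions p_i * l_i:
  D: (19/88) * 3 = 57/88
  A: (20/88) * 2 = 40/88
  C: (17/88) * 3 = 51/88
  H: (18/88) * 3 = 54/88
  G: (2/88) * 5 = 10/88
  F: (12/88) * 4 = 48/88
Sum = (57 + 40 + 51 + 54 + 10 + 48)/88 = 260/88

L = 260/88 = 2.9545 bits/symbol


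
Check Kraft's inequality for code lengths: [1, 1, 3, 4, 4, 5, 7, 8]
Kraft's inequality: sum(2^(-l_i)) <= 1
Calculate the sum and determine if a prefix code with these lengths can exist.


Sum = 2^(-1) + 2^(-1) + 2^(-3) + 2^(-4) + 2^(-4) + 2^(-5) + 2^(-7) + 2^(-8)
    = 0.5 + 0.5 + 0.125 + 0.0625 + 0.0625 + 0.03125 + 0.0078125 + 0.00390625
    = 331/256 = 1.29296875
Since 1.29296875 > 1, Kraft's inequality is NOT satisfied.
A prefix code with these lengths CANNOT exist.

Kraft sum = 1.29296875. Not satisfied.


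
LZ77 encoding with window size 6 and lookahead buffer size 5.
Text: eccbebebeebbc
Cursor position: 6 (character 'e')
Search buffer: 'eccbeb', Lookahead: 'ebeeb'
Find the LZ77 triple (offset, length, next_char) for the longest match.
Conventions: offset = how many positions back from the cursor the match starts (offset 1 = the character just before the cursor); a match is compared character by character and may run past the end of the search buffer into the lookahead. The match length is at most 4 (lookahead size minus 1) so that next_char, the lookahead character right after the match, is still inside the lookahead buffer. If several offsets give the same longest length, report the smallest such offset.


Try each offset into the search buffer:
  offset=1 (pos 5, char 'b'): match length 0
  offset=2 (pos 4, char 'e'): match length 3
  offset=3 (pos 3, char 'b'): match length 0
  offset=4 (pos 2, char 'c'): match length 0
  offset=5 (pos 1, char 'c'): match length 0
  offset=6 (pos 0, char 'e'): match length 1
Longest match has length 3 at offset 2.
next_char = character at position 6 + 3 = 9 -> 'e'

Best match: offset=2, length=3 (matching 'ebe' starting at position 4)
LZ77 triple: (2, 3, 'e')


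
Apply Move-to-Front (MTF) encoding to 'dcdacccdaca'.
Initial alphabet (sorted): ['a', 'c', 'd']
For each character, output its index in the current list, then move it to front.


MTF encoding:
'd': index 2 in ['a', 'c', 'd'] -> ['d', 'a', 'c']
'c': index 2 in ['d', 'a', 'c'] -> ['c', 'd', 'a']
'd': index 1 in ['c', 'd', 'a'] -> ['d', 'c', 'a']
'a': index 2 in ['d', 'c', 'a'] -> ['a', 'd', 'c']
'c': index 2 in ['a', 'd', 'c'] -> ['c', 'a', 'd']
'c': index 0 in ['c', 'a', 'd'] -> ['c', 'a', 'd']
'c': index 0 in ['c', 'a', 'd'] -> ['c', 'a', 'd']
'd': index 2 in ['c', 'a', 'd'] -> ['d', 'c', 'a']
'a': index 2 in ['d', 'c', 'a'] -> ['a', 'd', 'c']
'c': index 2 in ['a', 'd', 'c'] -> ['c', 'a', 'd']
'a': index 1 in ['c', 'a', 'd'] -> ['a', 'c', 'd']


Output: [2, 2, 1, 2, 2, 0, 0, 2, 2, 2, 1]


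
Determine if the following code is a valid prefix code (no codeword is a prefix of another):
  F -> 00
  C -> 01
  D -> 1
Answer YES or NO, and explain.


Checking each pair (does one codeword prefix another?):
  F='00' vs C='01': no prefix
  F='00' vs D='1': no prefix
  C='01' vs F='00': no prefix
  C='01' vs D='1': no prefix
  D='1' vs F='00': no prefix
  D='1' vs C='01': no prefix
No violation found over all pairs.

YES -- this is a valid prefix code. No codeword is a prefix of any other codeword.


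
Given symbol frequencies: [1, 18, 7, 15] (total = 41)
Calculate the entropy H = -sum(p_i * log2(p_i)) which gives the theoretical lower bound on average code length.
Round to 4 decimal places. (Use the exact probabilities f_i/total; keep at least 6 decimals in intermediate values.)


Per-symbol terms -p_i * log2(p_i) with p_i = f_i/41:
  p = 1/41 = 0.024390: log2(p) = -5.357552, -p*log2(p) = 0.130672
  p = 18/41 = 0.439024: log2(p) = -1.187627, -p*log2(p) = 0.521397
  p = 7/41 = 0.170732: log2(p) = -2.550197, -p*log2(p) = 0.435400
  p = 15/41 = 0.365854: log2(p) = -1.450661, -p*log2(p) = 0.530730
H = 0.130672 + 0.521397 + 0.435400 + 0.530730 = 1.618199

H = 1.6182 bits/symbol


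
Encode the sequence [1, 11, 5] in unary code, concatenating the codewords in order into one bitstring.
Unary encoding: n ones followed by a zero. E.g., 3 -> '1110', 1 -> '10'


Encode each number as n ones followed by a terminating 0:
  1 -> 10 (2 bits)
  11 -> 111111111110 (12 bits)
  5 -> 111110 (6 bits)
Total length = 2 + 12 + 6 = 20 bits.

Unary([1, 11, 5]) = 10111111111110111110 (20 bits)


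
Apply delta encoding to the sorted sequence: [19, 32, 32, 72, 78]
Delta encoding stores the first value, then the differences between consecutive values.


First value: 19
Deltas:
  32 - 19 = 13
  32 - 32 = 0
  72 - 32 = 40
  78 - 72 = 6


Delta encoded: [19, 13, 0, 40, 6]


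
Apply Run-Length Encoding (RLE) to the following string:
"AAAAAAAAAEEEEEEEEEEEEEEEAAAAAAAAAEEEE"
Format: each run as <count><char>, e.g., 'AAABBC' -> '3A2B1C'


Scanning runs left to right:
  i=0: run of 'A' x 9 -> '9A'
  i=9: run of 'E' x 15 -> '15E'
  i=24: run of 'A' x 9 -> '9A'
  i=33: run of 'E' x 4 -> '4E'

RLE = 9A15E9A4E


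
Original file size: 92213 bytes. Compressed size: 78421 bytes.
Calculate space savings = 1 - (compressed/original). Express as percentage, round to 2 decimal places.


ratio = compressed/original = 78421/92213 = 0.850433
savings = 1 - ratio = 1 - 0.850433 = 0.149567
as a percentage: 0.149567 * 100 = 14.96%

Space savings = 1 - 78421/92213 = 14.96%


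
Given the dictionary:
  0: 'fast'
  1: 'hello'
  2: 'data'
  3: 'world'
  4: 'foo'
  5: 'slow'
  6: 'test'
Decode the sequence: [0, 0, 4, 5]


Look up each index in the dictionary:
  0 -> 'fast'
  0 -> 'fast'
  4 -> 'foo'
  5 -> 'slow'

Decoded: "fast fast foo slow"


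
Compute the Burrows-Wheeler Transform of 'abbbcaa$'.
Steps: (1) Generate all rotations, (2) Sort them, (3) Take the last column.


Rotations (sorted):
  0: $abbbcaa -> last char: a
  1: a$abbbca -> last char: a
  2: aa$abbbc -> last char: c
  3: abbbcaa$ -> last char: $
  4: bbbcaa$a -> last char: a
  5: bbcaa$ab -> last char: b
  6: bcaa$abb -> last char: b
  7: caa$abbb -> last char: b


BWT = aac$abbb


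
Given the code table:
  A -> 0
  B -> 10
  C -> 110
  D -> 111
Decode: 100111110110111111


Decoding:
10 -> B
0 -> A
111 -> D
110 -> C
110 -> C
111 -> D
111 -> D


Result: BADCCDD


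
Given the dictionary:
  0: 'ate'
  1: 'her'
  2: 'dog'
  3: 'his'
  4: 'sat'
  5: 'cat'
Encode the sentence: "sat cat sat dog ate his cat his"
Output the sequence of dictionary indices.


Look up each word in the dictionary:
  'sat' -> 4
  'cat' -> 5
  'sat' -> 4
  'dog' -> 2
  'ate' -> 0
  'his' -> 3
  'cat' -> 5
  'his' -> 3

Encoded: [4, 5, 4, 2, 0, 3, 5, 3]


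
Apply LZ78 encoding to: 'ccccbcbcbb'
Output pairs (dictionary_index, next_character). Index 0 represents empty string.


LZ78 encoding steps:
Dictionary: {0: ''}
Step 1: w='' (idx 0), next='c' -> output (0, 'c'), add 'c' as idx 1
Step 2: w='c' (idx 1), next='c' -> output (1, 'c'), add 'cc' as idx 2
Step 3: w='c' (idx 1), next='b' -> output (1, 'b'), add 'cb' as idx 3
Step 4: w='cb' (idx 3), next='c' -> output (3, 'c'), add 'cbc' as idx 4
Step 5: w='' (idx 0), next='b' -> output (0, 'b'), add 'b' as idx 5
Step 6: w='b' (idx 5), end of input -> output (5, '')


Encoded: [(0, 'c'), (1, 'c'), (1, 'b'), (3, 'c'), (0, 'b'), (5, '')]


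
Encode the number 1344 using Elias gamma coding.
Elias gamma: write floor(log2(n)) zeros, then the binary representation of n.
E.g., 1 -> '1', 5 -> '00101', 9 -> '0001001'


num_bits = floor(log2(1344)) + 1 = 11
leading_zeros = num_bits - 1 = 10
binary(1344) = 10101000000

Elias gamma(1344) = '0000000000' + '10101000000' = 000000000010101000000 (21 bits)


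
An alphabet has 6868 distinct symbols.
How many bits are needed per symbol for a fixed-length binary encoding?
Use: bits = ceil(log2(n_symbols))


log2(6868) = 12.7457
Bracket: 2^12 = 4096 < 6868 <= 2^13 = 8192
So ceil(log2(6868)) = 13

bits = ceil(log2(6868)) = ceil(12.7457) = 13 bits


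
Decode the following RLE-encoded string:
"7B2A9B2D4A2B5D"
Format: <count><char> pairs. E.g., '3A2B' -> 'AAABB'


Expanding each <count><char> pair:
  7B -> 'BBBBBBB'
  2A -> 'AA'
  9B -> 'BBBBBBBBB'
  2D -> 'DD'
  4A -> 'AAAA'
  2B -> 'BB'
  5D -> 'DDDDD'

Decoded = BBBBBBBAABBBBBBBBBDDAAAABBDDDDD


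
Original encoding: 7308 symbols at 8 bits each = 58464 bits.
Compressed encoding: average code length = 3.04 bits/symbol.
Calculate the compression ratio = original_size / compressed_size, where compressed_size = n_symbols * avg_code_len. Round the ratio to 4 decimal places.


original_size = n_symbols * orig_bits = 7308 * 8 = 58464 bits
compressed_size = n_symbols * avg_code_len = 7308 * 3.04 = 22216.32 bits
ratio = original_size / compressed_size = 58464 / 22216.32 = 2.6316

Compression ratio = 2.6316


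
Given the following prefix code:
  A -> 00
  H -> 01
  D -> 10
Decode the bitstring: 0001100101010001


Decoding step by step:
Bits 00 -> A
Bits 01 -> H
Bits 10 -> D
Bits 01 -> H
Bits 01 -> H
Bits 01 -> H
Bits 00 -> A
Bits 01 -> H


Decoded message: AHDHHHAH


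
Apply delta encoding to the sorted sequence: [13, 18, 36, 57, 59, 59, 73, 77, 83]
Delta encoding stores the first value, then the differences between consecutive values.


First value: 13
Deltas:
  18 - 13 = 5
  36 - 18 = 18
  57 - 36 = 21
  59 - 57 = 2
  59 - 59 = 0
  73 - 59 = 14
  77 - 73 = 4
  83 - 77 = 6


Delta encoded: [13, 5, 18, 21, 2, 0, 14, 4, 6]


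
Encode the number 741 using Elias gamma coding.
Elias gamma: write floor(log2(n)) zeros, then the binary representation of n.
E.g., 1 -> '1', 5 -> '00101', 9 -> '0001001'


num_bits = floor(log2(741)) + 1 = 10
leading_zeros = num_bits - 1 = 9
binary(741) = 1011100101

Elias gamma(741) = '000000000' + '1011100101' = 0000000001011100101 (19 bits)


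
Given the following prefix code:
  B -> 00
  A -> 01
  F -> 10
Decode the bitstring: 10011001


Decoding step by step:
Bits 10 -> F
Bits 01 -> A
Bits 10 -> F
Bits 01 -> A


Decoded message: FAFA


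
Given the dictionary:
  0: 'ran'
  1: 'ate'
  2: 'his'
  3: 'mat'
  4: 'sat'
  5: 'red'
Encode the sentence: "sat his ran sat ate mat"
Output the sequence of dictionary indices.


Look up each word in the dictionary:
  'sat' -> 4
  'his' -> 2
  'ran' -> 0
  'sat' -> 4
  'ate' -> 1
  'mat' -> 3

Encoded: [4, 2, 0, 4, 1, 3]


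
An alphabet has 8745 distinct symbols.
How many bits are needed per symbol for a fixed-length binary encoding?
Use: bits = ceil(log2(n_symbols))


log2(8745) = 13.0942
Bracket: 2^13 = 8192 < 8745 <= 2^14 = 16384
So ceil(log2(8745)) = 14

bits = ceil(log2(8745)) = ceil(13.0942) = 14 bits


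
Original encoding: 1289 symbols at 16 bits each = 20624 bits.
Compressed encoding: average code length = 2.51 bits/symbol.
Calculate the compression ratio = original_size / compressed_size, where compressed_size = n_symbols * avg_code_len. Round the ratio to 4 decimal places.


original_size = n_symbols * orig_bits = 1289 * 16 = 20624 bits
compressed_size = n_symbols * avg_code_len = 1289 * 2.51 = 3235.39 bits
ratio = original_size / compressed_size = 20624 / 3235.39 = 6.3745

Compression ratio = 6.3745


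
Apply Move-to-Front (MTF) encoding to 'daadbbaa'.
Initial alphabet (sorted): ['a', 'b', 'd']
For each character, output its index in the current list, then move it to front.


MTF encoding:
'd': index 2 in ['a', 'b', 'd'] -> ['d', 'a', 'b']
'a': index 1 in ['d', 'a', 'b'] -> ['a', 'd', 'b']
'a': index 0 in ['a', 'd', 'b'] -> ['a', 'd', 'b']
'd': index 1 in ['a', 'd', 'b'] -> ['d', 'a', 'b']
'b': index 2 in ['d', 'a', 'b'] -> ['b', 'd', 'a']
'b': index 0 in ['b', 'd', 'a'] -> ['b', 'd', 'a']
'a': index 2 in ['b', 'd', 'a'] -> ['a', 'b', 'd']
'a': index 0 in ['a', 'b', 'd'] -> ['a', 'b', 'd']


Output: [2, 1, 0, 1, 2, 0, 2, 0]


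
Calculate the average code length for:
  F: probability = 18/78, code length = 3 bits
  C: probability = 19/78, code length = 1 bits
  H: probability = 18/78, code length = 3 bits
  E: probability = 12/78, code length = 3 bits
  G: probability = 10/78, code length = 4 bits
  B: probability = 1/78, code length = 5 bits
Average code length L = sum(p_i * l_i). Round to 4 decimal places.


Weighted contributions p_i * l_i:
  F: (18/78) * 3 = 54/78
  C: (19/78) * 1 = 19/78
  H: (18/78) * 3 = 54/78
  E: (12/78) * 3 = 36/78
  G: (10/78) * 4 = 40/78
  B: (1/78) * 5 = 5/78
Sum = (54 + 19 + 54 + 36 + 40 + 5)/78 = 208/78

L = 208/78 = 2.6667 bits/symbol


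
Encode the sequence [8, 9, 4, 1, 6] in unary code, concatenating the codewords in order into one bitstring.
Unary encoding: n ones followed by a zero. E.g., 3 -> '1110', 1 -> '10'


Encode each number as n ones followed by a terminating 0:
  8 -> 111111110 (9 bits)
  9 -> 1111111110 (10 bits)
  4 -> 11110 (5 bits)
  1 -> 10 (2 bits)
  6 -> 1111110 (7 bits)
Total length = 9 + 10 + 5 + 2 + 7 = 33 bits.

Unary([8, 9, 4, 1, 6]) = 111111110111111111011110101111110 (33 bits)


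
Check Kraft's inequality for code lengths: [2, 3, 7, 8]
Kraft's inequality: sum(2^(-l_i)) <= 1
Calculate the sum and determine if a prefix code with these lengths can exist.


Sum = 2^(-2) + 2^(-3) + 2^(-7) + 2^(-8)
    = 0.25 + 0.125 + 0.0078125 + 0.00390625
    = 99/256 = 0.38671875
Since 0.38671875 <= 1, Kraft's inequality IS satisfied.
A prefix code with these lengths CAN exist.

Kraft sum = 0.38671875. Satisfied.


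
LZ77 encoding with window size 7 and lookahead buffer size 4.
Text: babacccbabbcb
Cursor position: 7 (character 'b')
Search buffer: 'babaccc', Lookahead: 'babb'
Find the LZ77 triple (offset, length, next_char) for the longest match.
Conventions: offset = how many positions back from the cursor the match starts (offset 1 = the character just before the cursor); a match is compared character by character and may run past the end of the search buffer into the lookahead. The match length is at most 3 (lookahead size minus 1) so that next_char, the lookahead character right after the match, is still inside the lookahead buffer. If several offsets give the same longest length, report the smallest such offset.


Try each offset into the search buffer:
  offset=1 (pos 6, char 'c'): match length 0
  offset=2 (pos 5, char 'c'): match length 0
  offset=3 (pos 4, char 'c'): match length 0
  offset=4 (pos 3, char 'a'): match length 0
  offset=5 (pos 2, char 'b'): match length 2
  offset=6 (pos 1, char 'a'): match length 0
  offset=7 (pos 0, char 'b'): match length 3
Longest match has length 3 at offset 7.
next_char = character at position 7 + 3 = 10 -> 'b'

Best match: offset=7, length=3 (matching 'bab' starting at position 0)
LZ77 triple: (7, 3, 'b')


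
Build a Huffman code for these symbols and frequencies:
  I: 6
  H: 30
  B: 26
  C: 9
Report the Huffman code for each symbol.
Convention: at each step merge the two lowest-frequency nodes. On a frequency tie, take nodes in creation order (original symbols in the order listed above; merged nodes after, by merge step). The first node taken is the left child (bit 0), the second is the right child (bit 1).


Huffman tree construction:
Step 1: Merge I(6) + C(9) = 15
Step 2: Merge (I+C)(15) + B(26) = 41
Step 3: Merge H(30) + ((I+C)+B)(41) = 71
Read each symbol's code off the tree from the root (left child = 0, right child = 1).

Codes:
  I: 100 (length 3)
  H: 0 (length 1)
  B: 11 (length 2)
  C: 101 (length 3)
Average code length: 127/71 = 1.7887 bits/symbol


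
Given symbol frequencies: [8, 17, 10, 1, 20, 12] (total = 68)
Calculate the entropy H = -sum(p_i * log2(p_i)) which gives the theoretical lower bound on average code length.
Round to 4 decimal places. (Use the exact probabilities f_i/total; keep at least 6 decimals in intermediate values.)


Per-symbol terms -p_i * log2(p_i) with p_i = f_i/68:
  p = 8/68 = 0.117647: log2(p) = -3.087463, -p*log2(p) = 0.363231
  p = 17/68 = 0.250000: log2(p) = -2.000000, -p*log2(p) = 0.500000
  p = 10/68 = 0.147059: log2(p) = -2.765535, -p*log2(p) = 0.406696
  p = 1/68 = 0.014706: log2(p) = -6.087463, -p*log2(p) = 0.089522
  p = 20/68 = 0.294118: log2(p) = -1.765535, -p*log2(p) = 0.519275
  p = 12/68 = 0.176471: log2(p) = -2.502500, -p*log2(p) = 0.441618
H = 0.363231 + 0.500000 + 0.406696 + 0.089522 + 0.519275 + 0.441618 = 2.320342

H = 2.3203 bits/symbol


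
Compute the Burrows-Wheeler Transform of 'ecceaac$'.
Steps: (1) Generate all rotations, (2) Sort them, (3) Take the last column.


Rotations (sorted):
  0: $ecceaac -> last char: c
  1: aac$ecce -> last char: e
  2: ac$eccea -> last char: a
  3: c$ecceaa -> last char: a
  4: cceaac$e -> last char: e
  5: ceaac$ec -> last char: c
  6: eaac$ecc -> last char: c
  7: ecceaac$ -> last char: $


BWT = ceaaecc$


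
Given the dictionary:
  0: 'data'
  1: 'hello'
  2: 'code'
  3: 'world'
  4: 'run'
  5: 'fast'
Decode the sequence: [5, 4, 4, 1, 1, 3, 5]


Look up each index in the dictionary:
  5 -> 'fast'
  4 -> 'run'
  4 -> 'run'
  1 -> 'hello'
  1 -> 'hello'
  3 -> 'world'
  5 -> 'fast'

Decoded: "fast run run hello hello world fast"


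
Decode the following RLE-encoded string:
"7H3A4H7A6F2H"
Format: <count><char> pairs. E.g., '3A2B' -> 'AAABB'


Expanding each <count><char> pair:
  7H -> 'HHHHHHH'
  3A -> 'AAA'
  4H -> 'HHHH'
  7A -> 'AAAAAAA'
  6F -> 'FFFFFF'
  2H -> 'HH'

Decoded = HHHHHHHAAAHHHHAAAAAAAFFFFFFHH


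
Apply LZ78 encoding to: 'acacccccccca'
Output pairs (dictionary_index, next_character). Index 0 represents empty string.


LZ78 encoding steps:
Dictionary: {0: ''}
Step 1: w='' (idx 0), next='a' -> output (0, 'a'), add 'a' as idx 1
Step 2: w='' (idx 0), next='c' -> output (0, 'c'), add 'c' as idx 2
Step 3: w='a' (idx 1), next='c' -> output (1, 'c'), add 'ac' as idx 3
Step 4: w='c' (idx 2), next='c' -> output (2, 'c'), add 'cc' as idx 4
Step 5: w='cc' (idx 4), next='c' -> output (4, 'c'), add 'ccc' as idx 5
Step 6: w='cc' (idx 4), next='a' -> output (4, 'a'), add 'cca' as idx 6


Encoded: [(0, 'a'), (0, 'c'), (1, 'c'), (2, 'c'), (4, 'c'), (4, 'a')]


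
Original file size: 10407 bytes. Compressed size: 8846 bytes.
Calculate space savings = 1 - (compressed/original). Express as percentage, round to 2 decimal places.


ratio = compressed/original = 8846/10407 = 0.850005
savings = 1 - ratio = 1 - 0.850005 = 0.149995
as a percentage: 0.149995 * 100 = 15.0%

Space savings = 1 - 8846/10407 = 15.0%


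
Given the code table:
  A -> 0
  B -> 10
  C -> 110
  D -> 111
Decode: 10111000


Decoding:
10 -> B
111 -> D
0 -> A
0 -> A
0 -> A


Result: BDAAA


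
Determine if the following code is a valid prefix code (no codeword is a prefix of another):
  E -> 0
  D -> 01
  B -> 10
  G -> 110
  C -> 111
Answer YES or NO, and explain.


Checking each pair (does one codeword prefix another?):
  E='0' vs D='01': prefix -- VIOLATION

NO -- this is NOT a valid prefix code. E (0) is a prefix of D (01).


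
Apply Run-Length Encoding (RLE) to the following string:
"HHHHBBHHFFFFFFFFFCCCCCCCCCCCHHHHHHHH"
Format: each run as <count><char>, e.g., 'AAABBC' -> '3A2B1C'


Scanning runs left to right:
  i=0: run of 'H' x 4 -> '4H'
  i=4: run of 'B' x 2 -> '2B'
  i=6: run of 'H' x 2 -> '2H'
  i=8: run of 'F' x 9 -> '9F'
  i=17: run of 'C' x 11 -> '11C'
  i=28: run of 'H' x 8 -> '8H'

RLE = 4H2B2H9F11C8H


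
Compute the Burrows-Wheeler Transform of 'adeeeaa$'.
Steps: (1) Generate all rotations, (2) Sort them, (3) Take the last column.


Rotations (sorted):
  0: $adeeeaa -> last char: a
  1: a$adeeea -> last char: a
  2: aa$adeee -> last char: e
  3: adeeeaa$ -> last char: $
  4: deeeaa$a -> last char: a
  5: eaa$adee -> last char: e
  6: eeaa$ade -> last char: e
  7: eeeaa$ad -> last char: d


BWT = aae$aeed


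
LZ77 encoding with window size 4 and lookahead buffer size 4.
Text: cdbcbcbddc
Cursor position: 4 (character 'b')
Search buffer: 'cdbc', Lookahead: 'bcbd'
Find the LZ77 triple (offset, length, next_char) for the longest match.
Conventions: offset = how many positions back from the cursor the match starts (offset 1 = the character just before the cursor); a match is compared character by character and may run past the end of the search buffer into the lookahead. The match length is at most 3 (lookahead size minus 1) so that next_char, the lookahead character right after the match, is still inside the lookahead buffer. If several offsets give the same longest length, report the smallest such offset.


Try each offset into the search buffer:
  offset=1 (pos 3, char 'c'): match length 0
  offset=2 (pos 2, char 'b'): match length 3
  offset=3 (pos 1, char 'd'): match length 0
  offset=4 (pos 0, char 'c'): match length 0
Longest match has length 3 at offset 2.
next_char = character at position 4 + 3 = 7 -> 'd'

Best match: offset=2, length=3 (matching 'bcb' starting at position 2)
LZ77 triple: (2, 3, 'd')


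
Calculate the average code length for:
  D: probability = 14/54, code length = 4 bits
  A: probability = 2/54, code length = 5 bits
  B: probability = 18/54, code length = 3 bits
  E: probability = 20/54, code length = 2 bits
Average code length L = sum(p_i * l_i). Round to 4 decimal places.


Weighted contributions p_i * l_i:
  D: (14/54) * 4 = 56/54
  A: (2/54) * 5 = 10/54
  B: (18/54) * 3 = 54/54
  E: (20/54) * 2 = 40/54
Sum = (56 + 10 + 54 + 40)/54 = 160/54

L = 160/54 = 2.9630 bits/symbol


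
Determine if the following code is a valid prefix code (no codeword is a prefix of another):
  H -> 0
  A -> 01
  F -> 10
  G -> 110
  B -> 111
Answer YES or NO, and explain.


Checking each pair (does one codeword prefix another?):
  H='0' vs A='01': prefix -- VIOLATION

NO -- this is NOT a valid prefix code. H (0) is a prefix of A (01).


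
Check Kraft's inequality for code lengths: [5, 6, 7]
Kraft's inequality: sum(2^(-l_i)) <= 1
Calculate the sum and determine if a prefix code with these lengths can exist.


Sum = 2^(-5) + 2^(-6) + 2^(-7)
    = 0.03125 + 0.015625 + 0.0078125
    = 7/128 = 0.0546875
Since 0.0546875 <= 1, Kraft's inequality IS satisfied.
A prefix code with these lengths CAN exist.

Kraft sum = 0.0546875. Satisfied.


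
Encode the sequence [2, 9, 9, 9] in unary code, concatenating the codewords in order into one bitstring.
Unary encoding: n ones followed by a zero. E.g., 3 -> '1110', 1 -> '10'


Encode each number as n ones followed by a terminating 0:
  2 -> 110 (3 bits)
  9 -> 1111111110 (10 bits)
  9 -> 1111111110 (10 bits)
  9 -> 1111111110 (10 bits)
Total length = 3 + 10 + 10 + 10 = 33 bits.

Unary([2, 9, 9, 9]) = 110111111111011111111101111111110 (33 bits)


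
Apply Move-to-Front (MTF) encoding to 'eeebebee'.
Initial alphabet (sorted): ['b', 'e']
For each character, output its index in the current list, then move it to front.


MTF encoding:
'e': index 1 in ['b', 'e'] -> ['e', 'b']
'e': index 0 in ['e', 'b'] -> ['e', 'b']
'e': index 0 in ['e', 'b'] -> ['e', 'b']
'b': index 1 in ['e', 'b'] -> ['b', 'e']
'e': index 1 in ['b', 'e'] -> ['e', 'b']
'b': index 1 in ['e', 'b'] -> ['b', 'e']
'e': index 1 in ['b', 'e'] -> ['e', 'b']
'e': index 0 in ['e', 'b'] -> ['e', 'b']


Output: [1, 0, 0, 1, 1, 1, 1, 0]


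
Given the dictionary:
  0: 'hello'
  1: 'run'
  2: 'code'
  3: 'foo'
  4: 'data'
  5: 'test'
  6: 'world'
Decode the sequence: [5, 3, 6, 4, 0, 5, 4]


Look up each index in the dictionary:
  5 -> 'test'
  3 -> 'foo'
  6 -> 'world'
  4 -> 'data'
  0 -> 'hello'
  5 -> 'test'
  4 -> 'data'

Decoded: "test foo world data hello test data"


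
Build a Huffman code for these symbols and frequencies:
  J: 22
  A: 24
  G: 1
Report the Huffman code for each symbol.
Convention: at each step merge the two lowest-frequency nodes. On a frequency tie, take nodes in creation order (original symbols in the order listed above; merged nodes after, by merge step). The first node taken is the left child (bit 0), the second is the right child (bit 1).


Huffman tree construction:
Step 1: Merge G(1) + J(22) = 23
Step 2: Merge (G+J)(23) + A(24) = 47
Read each symbol's code off the tree from the root (left child = 0, right child = 1).

Codes:
  J: 01 (length 2)
  A: 1 (length 1)
  G: 00 (length 2)
Average code length: 70/47 = 1.4894 bits/symbol


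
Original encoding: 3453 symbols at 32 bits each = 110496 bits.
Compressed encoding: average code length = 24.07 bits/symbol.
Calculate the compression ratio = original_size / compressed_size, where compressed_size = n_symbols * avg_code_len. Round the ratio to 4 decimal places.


original_size = n_symbols * orig_bits = 3453 * 32 = 110496 bits
compressed_size = n_symbols * avg_code_len = 3453 * 24.07 = 83113.71 bits
ratio = original_size / compressed_size = 110496 / 83113.71 = 1.3295

Compression ratio = 1.3295


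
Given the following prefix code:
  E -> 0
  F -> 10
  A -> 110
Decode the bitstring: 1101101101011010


Decoding step by step:
Bits 110 -> A
Bits 110 -> A
Bits 110 -> A
Bits 10 -> F
Bits 110 -> A
Bits 10 -> F


Decoded message: AAAFAF


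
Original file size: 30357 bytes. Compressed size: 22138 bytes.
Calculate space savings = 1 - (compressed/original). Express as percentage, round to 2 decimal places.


ratio = compressed/original = 22138/30357 = 0.729255
savings = 1 - ratio = 1 - 0.729255 = 0.270745
as a percentage: 0.270745 * 100 = 27.07%

Space savings = 1 - 22138/30357 = 27.07%


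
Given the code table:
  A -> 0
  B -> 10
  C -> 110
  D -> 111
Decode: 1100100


Decoding:
110 -> C
0 -> A
10 -> B
0 -> A


Result: CABA


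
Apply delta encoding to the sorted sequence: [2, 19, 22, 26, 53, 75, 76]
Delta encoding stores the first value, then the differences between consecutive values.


First value: 2
Deltas:
  19 - 2 = 17
  22 - 19 = 3
  26 - 22 = 4
  53 - 26 = 27
  75 - 53 = 22
  76 - 75 = 1


Delta encoded: [2, 17, 3, 4, 27, 22, 1]


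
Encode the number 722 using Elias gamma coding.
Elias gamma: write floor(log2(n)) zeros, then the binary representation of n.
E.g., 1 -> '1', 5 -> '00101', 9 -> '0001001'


num_bits = floor(log2(722)) + 1 = 10
leading_zeros = num_bits - 1 = 9
binary(722) = 1011010010

Elias gamma(722) = '000000000' + '1011010010' = 0000000001011010010 (19 bits)


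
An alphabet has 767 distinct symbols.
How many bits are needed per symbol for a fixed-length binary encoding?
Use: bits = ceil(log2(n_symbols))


log2(767) = 9.5831
Bracket: 2^9 = 512 < 767 <= 2^10 = 1024
So ceil(log2(767)) = 10

bits = ceil(log2(767)) = ceil(9.5831) = 10 bits


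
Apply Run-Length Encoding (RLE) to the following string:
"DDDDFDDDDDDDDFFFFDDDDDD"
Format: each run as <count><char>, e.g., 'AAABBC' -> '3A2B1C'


Scanning runs left to right:
  i=0: run of 'D' x 4 -> '4D'
  i=4: run of 'F' x 1 -> '1F'
  i=5: run of 'D' x 8 -> '8D'
  i=13: run of 'F' x 4 -> '4F'
  i=17: run of 'D' x 6 -> '6D'

RLE = 4D1F8D4F6D


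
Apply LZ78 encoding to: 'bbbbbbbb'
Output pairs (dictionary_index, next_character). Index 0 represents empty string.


LZ78 encoding steps:
Dictionary: {0: ''}
Step 1: w='' (idx 0), next='b' -> output (0, 'b'), add 'b' as idx 1
Step 2: w='b' (idx 1), next='b' -> output (1, 'b'), add 'bb' as idx 2
Step 3: w='bb' (idx 2), next='b' -> output (2, 'b'), add 'bbb' as idx 3
Step 4: w='bb' (idx 2), end of input -> output (2, '')


Encoded: [(0, 'b'), (1, 'b'), (2, 'b'), (2, '')]


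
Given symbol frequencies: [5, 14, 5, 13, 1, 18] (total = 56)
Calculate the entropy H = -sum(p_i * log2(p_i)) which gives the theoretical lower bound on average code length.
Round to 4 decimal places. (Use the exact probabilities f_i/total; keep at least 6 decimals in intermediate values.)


Per-symbol terms -p_i * log2(p_i) with p_i = f_i/56:
  p = 5/56 = 0.089286: log2(p) = -3.485427, -p*log2(p) = 0.311199
  p = 14/56 = 0.250000: log2(p) = -2.000000, -p*log2(p) = 0.500000
  p = 5/56 = 0.089286: log2(p) = -3.485427, -p*log2(p) = 0.311199
  p = 13/56 = 0.232143: log2(p) = -2.106915, -p*log2(p) = 0.489105
  p = 1/56 = 0.017857: log2(p) = -5.807355, -p*log2(p) = 0.103703
  p = 18/56 = 0.321429: log2(p) = -1.637430, -p*log2(p) = 0.526317
H = 0.311199 + 0.500000 + 0.311199 + 0.489105 + 0.103703 + 0.526317 = 2.241523

H = 2.2415 bits/symbol


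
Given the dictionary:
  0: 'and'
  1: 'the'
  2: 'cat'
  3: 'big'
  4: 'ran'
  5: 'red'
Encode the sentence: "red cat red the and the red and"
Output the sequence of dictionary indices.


Look up each word in the dictionary:
  'red' -> 5
  'cat' -> 2
  'red' -> 5
  'the' -> 1
  'and' -> 0
  'the' -> 1
  'red' -> 5
  'and' -> 0

Encoded: [5, 2, 5, 1, 0, 1, 5, 0]


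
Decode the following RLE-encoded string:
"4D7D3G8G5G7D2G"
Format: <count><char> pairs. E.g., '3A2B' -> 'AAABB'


Expanding each <count><char> pair:
  4D -> 'DDDD'
  7D -> 'DDDDDDD'
  3G -> 'GGG'
  8G -> 'GGGGGGGG'
  5G -> 'GGGGG'
  7D -> 'DDDDDDD'
  2G -> 'GG'

Decoded = DDDDDDDDDDDGGGGGGGGGGGGGGGGDDDDDDDGG


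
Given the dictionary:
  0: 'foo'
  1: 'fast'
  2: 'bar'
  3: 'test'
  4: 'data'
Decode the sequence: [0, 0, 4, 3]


Look up each index in the dictionary:
  0 -> 'foo'
  0 -> 'foo'
  4 -> 'data'
  3 -> 'test'

Decoded: "foo foo data test"


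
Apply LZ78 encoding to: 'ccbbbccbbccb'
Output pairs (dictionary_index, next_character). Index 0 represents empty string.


LZ78 encoding steps:
Dictionary: {0: ''}
Step 1: w='' (idx 0), next='c' -> output (0, 'c'), add 'c' as idx 1
Step 2: w='c' (idx 1), next='b' -> output (1, 'b'), add 'cb' as idx 2
Step 3: w='' (idx 0), next='b' -> output (0, 'b'), add 'b' as idx 3
Step 4: w='b' (idx 3), next='c' -> output (3, 'c'), add 'bc' as idx 4
Step 5: w='cb' (idx 2), next='b' -> output (2, 'b'), add 'cbb' as idx 5
Step 6: w='c' (idx 1), next='c' -> output (1, 'c'), add 'cc' as idx 6
Step 7: w='b' (idx 3), end of input -> output (3, '')


Encoded: [(0, 'c'), (1, 'b'), (0, 'b'), (3, 'c'), (2, 'b'), (1, 'c'), (3, '')]


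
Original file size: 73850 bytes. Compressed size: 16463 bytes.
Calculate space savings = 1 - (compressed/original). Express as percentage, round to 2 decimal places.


ratio = compressed/original = 16463/73850 = 0.222925
savings = 1 - ratio = 1 - 0.222925 = 0.777075
as a percentage: 0.777075 * 100 = 77.71%

Space savings = 1 - 16463/73850 = 77.71%


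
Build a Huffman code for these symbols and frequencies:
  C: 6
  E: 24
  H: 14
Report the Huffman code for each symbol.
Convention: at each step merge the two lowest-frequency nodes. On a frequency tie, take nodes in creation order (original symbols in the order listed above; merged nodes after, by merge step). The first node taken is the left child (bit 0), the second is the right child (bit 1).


Huffman tree construction:
Step 1: Merge C(6) + H(14) = 20
Step 2: Merge (C+H)(20) + E(24) = 44
Read each symbol's code off the tree from the root (left child = 0, right child = 1).

Codes:
  C: 00 (length 2)
  E: 1 (length 1)
  H: 01 (length 2)
Average code length: 64/44 = 1.4545 bits/symbol


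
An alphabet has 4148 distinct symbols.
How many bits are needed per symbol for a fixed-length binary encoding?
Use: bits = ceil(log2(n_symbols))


log2(4148) = 12.0182
Bracket: 2^12 = 4096 < 4148 <= 2^13 = 8192
So ceil(log2(4148)) = 13

bits = ceil(log2(4148)) = ceil(12.0182) = 13 bits


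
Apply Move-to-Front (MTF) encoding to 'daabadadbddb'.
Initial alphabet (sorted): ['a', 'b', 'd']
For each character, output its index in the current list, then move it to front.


MTF encoding:
'd': index 2 in ['a', 'b', 'd'] -> ['d', 'a', 'b']
'a': index 1 in ['d', 'a', 'b'] -> ['a', 'd', 'b']
'a': index 0 in ['a', 'd', 'b'] -> ['a', 'd', 'b']
'b': index 2 in ['a', 'd', 'b'] -> ['b', 'a', 'd']
'a': index 1 in ['b', 'a', 'd'] -> ['a', 'b', 'd']
'd': index 2 in ['a', 'b', 'd'] -> ['d', 'a', 'b']
'a': index 1 in ['d', 'a', 'b'] -> ['a', 'd', 'b']
'd': index 1 in ['a', 'd', 'b'] -> ['d', 'a', 'b']
'b': index 2 in ['d', 'a', 'b'] -> ['b', 'd', 'a']
'd': index 1 in ['b', 'd', 'a'] -> ['d', 'b', 'a']
'd': index 0 in ['d', 'b', 'a'] -> ['d', 'b', 'a']
'b': index 1 in ['d', 'b', 'a'] -> ['b', 'd', 'a']


Output: [2, 1, 0, 2, 1, 2, 1, 1, 2, 1, 0, 1]


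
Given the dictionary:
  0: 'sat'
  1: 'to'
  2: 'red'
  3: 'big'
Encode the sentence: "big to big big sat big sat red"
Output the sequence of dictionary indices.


Look up each word in the dictionary:
  'big' -> 3
  'to' -> 1
  'big' -> 3
  'big' -> 3
  'sat' -> 0
  'big' -> 3
  'sat' -> 0
  'red' -> 2

Encoded: [3, 1, 3, 3, 0, 3, 0, 2]


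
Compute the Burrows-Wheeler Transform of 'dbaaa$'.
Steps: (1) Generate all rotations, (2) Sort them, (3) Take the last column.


Rotations (sorted):
  0: $dbaaa -> last char: a
  1: a$dbaa -> last char: a
  2: aa$dba -> last char: a
  3: aaa$db -> last char: b
  4: baaa$d -> last char: d
  5: dbaaa$ -> last char: $


BWT = aaabd$


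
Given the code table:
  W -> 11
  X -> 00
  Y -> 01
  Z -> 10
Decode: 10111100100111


Decoding:
10 -> Z
11 -> W
11 -> W
00 -> X
10 -> Z
01 -> Y
11 -> W


Result: ZWWXZYW


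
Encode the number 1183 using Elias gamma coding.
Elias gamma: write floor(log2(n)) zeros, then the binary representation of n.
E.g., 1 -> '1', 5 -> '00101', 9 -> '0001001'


num_bits = floor(log2(1183)) + 1 = 11
leading_zeros = num_bits - 1 = 10
binary(1183) = 10010011111

Elias gamma(1183) = '0000000000' + '10010011111' = 000000000010010011111 (21 bits)


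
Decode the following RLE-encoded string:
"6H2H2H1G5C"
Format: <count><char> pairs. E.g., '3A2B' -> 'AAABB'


Expanding each <count><char> pair:
  6H -> 'HHHHHH'
  2H -> 'HH'
  2H -> 'HH'
  1G -> 'G'
  5C -> 'CCCCC'

Decoded = HHHHHHHHHHGCCCCC


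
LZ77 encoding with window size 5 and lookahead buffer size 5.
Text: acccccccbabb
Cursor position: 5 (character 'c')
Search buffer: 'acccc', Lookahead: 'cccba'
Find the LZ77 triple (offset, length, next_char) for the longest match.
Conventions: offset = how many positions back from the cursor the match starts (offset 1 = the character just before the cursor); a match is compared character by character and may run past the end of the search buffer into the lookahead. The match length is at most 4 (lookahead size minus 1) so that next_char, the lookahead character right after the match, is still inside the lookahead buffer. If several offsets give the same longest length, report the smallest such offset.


Try each offset into the search buffer:
  offset=1 (pos 4, char 'c'): match length 3
  offset=2 (pos 3, char 'c'): match length 3
  offset=3 (pos 2, char 'c'): match length 3
  offset=4 (pos 1, char 'c'): match length 3
  offset=5 (pos 0, char 'a'): match length 0
Longest match has length 3, found at offsets 1, 2, 3, 4; take the smallest, offset 1.
next_char = character at position 5 + 3 = 8 -> 'b'

Best match: offset=1, length=3 (matching 'ccc' starting at position 4)
LZ77 triple: (1, 3, 'b')


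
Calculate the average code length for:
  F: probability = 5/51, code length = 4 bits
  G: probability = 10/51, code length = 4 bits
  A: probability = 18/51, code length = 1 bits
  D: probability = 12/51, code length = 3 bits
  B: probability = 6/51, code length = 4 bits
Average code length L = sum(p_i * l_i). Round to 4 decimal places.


Weighted contributions p_i * l_i:
  F: (5/51) * 4 = 20/51
  G: (10/51) * 4 = 40/51
  A: (18/51) * 1 = 18/51
  D: (12/51) * 3 = 36/51
  B: (6/51) * 4 = 24/51
Sum = (20 + 40 + 18 + 36 + 24)/51 = 138/51

L = 138/51 = 2.7059 bits/symbol


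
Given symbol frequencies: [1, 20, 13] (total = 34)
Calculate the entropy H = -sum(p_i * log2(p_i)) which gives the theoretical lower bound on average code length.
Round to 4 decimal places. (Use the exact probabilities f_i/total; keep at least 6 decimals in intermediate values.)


Per-symbol terms -p_i * log2(p_i) with p_i = f_i/34:
  p = 1/34 = 0.029412: log2(p) = -5.087463, -p*log2(p) = 0.149631
  p = 20/34 = 0.588235: log2(p) = -0.765535, -p*log2(p) = 0.450315
  p = 13/34 = 0.382353: log2(p) = -1.387023, -p*log2(p) = 0.530332
H = 0.149631 + 0.450315 + 0.530332 = 1.130278

H = 1.1303 bits/symbol


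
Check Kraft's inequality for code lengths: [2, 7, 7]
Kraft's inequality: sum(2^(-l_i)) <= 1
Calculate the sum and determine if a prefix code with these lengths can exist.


Sum = 2^(-2) + 2^(-7) + 2^(-7)
    = 0.25 + 0.0078125 + 0.0078125
    = 34/128 = 0.265625
Since 0.265625 <= 1, Kraft's inequality IS satisfied.
A prefix code with these lengths CAN exist.

Kraft sum = 0.265625. Satisfied.


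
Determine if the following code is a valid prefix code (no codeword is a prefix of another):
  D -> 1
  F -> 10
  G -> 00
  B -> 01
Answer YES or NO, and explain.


Checking each pair (does one codeword prefix another?):
  D='1' vs F='10': prefix -- VIOLATION

NO -- this is NOT a valid prefix code. D (1) is a prefix of F (10).


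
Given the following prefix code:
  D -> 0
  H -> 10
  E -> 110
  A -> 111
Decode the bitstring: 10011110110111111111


Decoding step by step:
Bits 10 -> H
Bits 0 -> D
Bits 111 -> A
Bits 10 -> H
Bits 110 -> E
Bits 111 -> A
Bits 111 -> A
Bits 111 -> A


Decoded message: HDAHEAAA


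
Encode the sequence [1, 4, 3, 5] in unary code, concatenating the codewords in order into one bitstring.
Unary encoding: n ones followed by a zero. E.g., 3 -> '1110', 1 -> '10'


Encode each number as n ones followed by a terminating 0:
  1 -> 10 (2 bits)
  4 -> 11110 (5 bits)
  3 -> 1110 (4 bits)
  5 -> 111110 (6 bits)
Total length = 2 + 5 + 4 + 6 = 17 bits.

Unary([1, 4, 3, 5]) = 10111101110111110 (17 bits)


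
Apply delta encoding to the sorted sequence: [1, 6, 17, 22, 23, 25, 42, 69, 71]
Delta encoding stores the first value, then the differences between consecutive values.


First value: 1
Deltas:
  6 - 1 = 5
  17 - 6 = 11
  22 - 17 = 5
  23 - 22 = 1
  25 - 23 = 2
  42 - 25 = 17
  69 - 42 = 27
  71 - 69 = 2


Delta encoded: [1, 5, 11, 5, 1, 2, 17, 27, 2]


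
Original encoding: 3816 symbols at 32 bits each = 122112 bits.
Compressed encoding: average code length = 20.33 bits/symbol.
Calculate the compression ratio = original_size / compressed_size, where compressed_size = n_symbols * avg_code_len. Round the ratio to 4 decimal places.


original_size = n_symbols * orig_bits = 3816 * 32 = 122112 bits
compressed_size = n_symbols * avg_code_len = 3816 * 20.33 = 77579.28 bits
ratio = original_size / compressed_size = 122112 / 77579.28 = 1.574

Compression ratio = 1.574


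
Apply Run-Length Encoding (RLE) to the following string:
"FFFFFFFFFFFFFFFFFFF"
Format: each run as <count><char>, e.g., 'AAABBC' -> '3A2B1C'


Scanning runs left to right:
  i=0: run of 'F' x 19 -> '19F'

RLE = 19F


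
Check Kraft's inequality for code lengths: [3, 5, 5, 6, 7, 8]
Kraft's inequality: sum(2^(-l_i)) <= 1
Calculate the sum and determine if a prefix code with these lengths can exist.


Sum = 2^(-3) + 2^(-5) + 2^(-5) + 2^(-6) + 2^(-7) + 2^(-8)
    = 0.125 + 0.03125 + 0.03125 + 0.015625 + 0.0078125 + 0.00390625
    = 55/256 = 0.21484375
Since 0.21484375 <= 1, Kraft's inequality IS satisfied.
A prefix code with these lengths CAN exist.

Kraft sum = 0.21484375. Satisfied.
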